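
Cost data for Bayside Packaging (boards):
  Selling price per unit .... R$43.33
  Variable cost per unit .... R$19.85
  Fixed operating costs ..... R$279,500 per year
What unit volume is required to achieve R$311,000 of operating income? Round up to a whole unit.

25,150 boards

Each unit contributes R$43.33 − R$19.85 = R$23.48.
Required volume = (fixed costs + target profit) ÷ CM = (R$279,500 + R$311,000) ÷ R$23.48 = 25,149.06, so 25,150 boards.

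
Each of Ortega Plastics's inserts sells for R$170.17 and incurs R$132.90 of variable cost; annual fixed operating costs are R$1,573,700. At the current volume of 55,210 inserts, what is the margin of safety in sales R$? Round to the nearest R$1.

R$2,209,775

Each unit contributes R$170.17 − R$132.90 = R$37.27. Break-even units = R$1,573,700 ÷ R$37.27 = 42,224.31; break-even revenue = 42,224.31 × R$170.17 = R$7,185,310.68.
Current sales = 55,210 × R$170.17 = R$9,395,085.70.
Margin of safety = R$9,395,085.70 − R$7,185,310.68 = R$2,209,775.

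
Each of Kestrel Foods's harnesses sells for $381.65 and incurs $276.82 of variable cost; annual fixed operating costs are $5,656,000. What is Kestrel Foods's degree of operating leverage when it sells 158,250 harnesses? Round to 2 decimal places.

1.52

At 158,250 units, contribution = 158,250 × $104.83 = $16,589,347.50.
Subtracting fixed costs: EBIT = $16,589,347.50 − $5,656,000 = $10,933,347.50.
DOL = contribution ÷ EBIT = $16,589,347.50 ÷ $10,933,347.50 = 1.5173.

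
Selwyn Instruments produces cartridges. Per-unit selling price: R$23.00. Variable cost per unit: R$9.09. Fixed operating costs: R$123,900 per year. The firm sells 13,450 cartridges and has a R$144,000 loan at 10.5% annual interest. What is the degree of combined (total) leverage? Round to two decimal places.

3.89

Contribution at this volume is 13,450 × R$13.91 = R$187,089.50.
Subtracting fixed costs: EBIT = R$187,089.50 − R$123,900 = R$63,189.50. Interest = R$15,120.00, so EBIT − I = R$48,069.50.
Degree of total leverage = total CM / (EBIT − interest) = R$187,089.50 / R$48,069.50 = 3.8921.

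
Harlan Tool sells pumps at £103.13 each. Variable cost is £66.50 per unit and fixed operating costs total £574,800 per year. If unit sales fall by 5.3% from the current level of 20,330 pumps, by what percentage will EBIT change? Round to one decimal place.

At 20,330 units, contribution = 20,330 × £36.63 = £744,687.90.
Subtracting fixed costs: EBIT = £744,687.90 − £574,800 = £169,887.90.
Degree of operating leverage = £744,687.90 / £169,887.90 = 4.3834.
So EBIT moves 4.3834 × (-5.3%) = -23.2%.

-23.2%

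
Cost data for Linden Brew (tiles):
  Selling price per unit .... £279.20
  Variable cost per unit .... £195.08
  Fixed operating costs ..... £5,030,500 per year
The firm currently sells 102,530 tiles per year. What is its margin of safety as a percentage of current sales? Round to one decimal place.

41.7%

Unit CM = price − variable cost = £279.20 − £195.08 = £84.12. Break-even units = £5,030,500 ÷ £84.12 = 59,801.47; break-even revenue = 59,801.47 × £279.20 = £16,696,571.56.
Current sales = 102,530 × £279.20 = £28,626,376.00.
Margin of safety = (£28,626,376.00 − £16,696,571.56) ÷ £28,626,376.00 = 41.7%.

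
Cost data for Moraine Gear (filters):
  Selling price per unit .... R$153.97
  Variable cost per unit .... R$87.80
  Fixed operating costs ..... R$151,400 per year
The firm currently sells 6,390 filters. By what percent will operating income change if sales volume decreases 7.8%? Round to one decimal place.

-12.2%

Contribution at this volume is 6,390 × R$66.17 = R$422,826.30.
EBIT = R$422,826.30 − R$151,400 = R$271,426.30.
So DOL = total CM / EBIT = R$422,826.30 / R$271,426.30 = 1.5578.
%ΔEBIT = DOL × %ΔSales = 1.5578 × -7.8% = -12.2%.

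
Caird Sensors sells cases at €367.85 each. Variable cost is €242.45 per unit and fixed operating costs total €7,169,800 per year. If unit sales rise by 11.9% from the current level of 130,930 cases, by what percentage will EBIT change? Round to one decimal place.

At 130,930 units, contribution = 130,930 × €125.40 = €16,418,622.00.
Subtracting fixed costs: EBIT = €16,418,622.00 − €7,169,800 = €9,248,822.00.
So DOL = total CM / EBIT = €16,418,622.00 / €9,248,822.00 = 1.7752.
Operating income changes by 1.7752 × +11.9% = +21.1%.

+21.1%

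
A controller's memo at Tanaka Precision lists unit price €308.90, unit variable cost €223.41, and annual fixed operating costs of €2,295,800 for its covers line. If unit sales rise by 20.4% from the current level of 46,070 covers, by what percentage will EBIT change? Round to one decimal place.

+48.9%

Total contribution margin = 46,070 × €85.49 = €3,938,524.30.
EBIT = €3,938,524.30 − €2,295,800 = €1,642,724.30.
So DOL = total CM / EBIT = €3,938,524.30 / €1,642,724.30 = 2.3976.
%ΔEBIT = DOL × %ΔSales = 2.3976 × +20.4% = +48.9%.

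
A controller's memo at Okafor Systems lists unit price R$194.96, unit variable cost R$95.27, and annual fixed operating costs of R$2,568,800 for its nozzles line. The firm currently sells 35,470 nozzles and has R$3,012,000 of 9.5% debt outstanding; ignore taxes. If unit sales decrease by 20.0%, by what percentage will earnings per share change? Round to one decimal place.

-103.8%

At 35,470 units, contribution = 35,470 × R$99.69 = R$3,536,004.30.
EBIT = R$3,536,004.30 − R$2,568,800 = R$967,204.30.
Interest = R$286,140.00, so EBIT − I = R$681,064.30.
Degree of combined leverage = contribution ÷ (EBIT − I) = R$3,536,004.30 ÷ R$681,064.30 = 5.1919.
EPS therefore changes by 5.1919 × (-20.0%) = -103.8%.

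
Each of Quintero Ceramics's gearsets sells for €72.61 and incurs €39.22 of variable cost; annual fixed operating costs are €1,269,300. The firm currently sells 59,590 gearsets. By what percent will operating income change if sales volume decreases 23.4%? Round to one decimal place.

Contribution at this volume is 59,590 × €33.39 = €1,989,710.10.
Subtracting fixed costs: EBIT = €1,989,710.10 − €1,269,300 = €720,410.10.
Degree of operating leverage = €1,989,710.10 / €720,410.10 = 2.7619.
Operating income changes by 2.7619 × -23.4% = -64.6%.

-64.6%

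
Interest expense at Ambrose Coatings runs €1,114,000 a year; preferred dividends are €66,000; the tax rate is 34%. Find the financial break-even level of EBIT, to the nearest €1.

Preferred dividends are paid after tax, so their pre-tax equivalent is €66,000 ÷ (1 − 0.34) = €100,000.00.
Financial break-even EBIT = interest + D_p ÷ (1 − t) = €1,114,000 + €100,000.00 = €1,214,000.00.

€1,214,000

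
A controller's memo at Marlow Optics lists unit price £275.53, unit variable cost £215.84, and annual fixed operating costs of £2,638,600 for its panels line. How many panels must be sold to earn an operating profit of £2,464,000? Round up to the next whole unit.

Each unit contributes £275.53 − £215.84 = £59.69.
Units = (FC + target) / CM = (£2,638,600 + £2,464,000) / £59.69 = 85,485.01, so 85,486 panels.

85,486 panels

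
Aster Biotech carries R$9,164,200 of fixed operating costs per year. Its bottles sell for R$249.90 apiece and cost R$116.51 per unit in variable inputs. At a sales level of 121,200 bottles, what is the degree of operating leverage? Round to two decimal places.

Total contribution margin = 121,200 × R$133.39 = R$16,166,868.00.
EBIT = R$16,166,868.00 − R$9,164,200 = R$7,002,668.00.
DOL = contribution ÷ EBIT = R$16,166,868.00 ÷ R$7,002,668.00 = 2.3087.

2.31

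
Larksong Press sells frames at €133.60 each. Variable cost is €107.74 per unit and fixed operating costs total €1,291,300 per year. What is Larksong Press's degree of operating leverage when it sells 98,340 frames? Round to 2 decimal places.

At 98,340 units, contribution = 98,340 × €25.86 = €2,543,072.40.
Subtracting fixed costs: EBIT = €2,543,072.40 − €1,291,300 = €1,251,772.40.
DOL = contribution ÷ EBIT = €2,543,072.40 ÷ €1,251,772.40 = 2.0316.

2.03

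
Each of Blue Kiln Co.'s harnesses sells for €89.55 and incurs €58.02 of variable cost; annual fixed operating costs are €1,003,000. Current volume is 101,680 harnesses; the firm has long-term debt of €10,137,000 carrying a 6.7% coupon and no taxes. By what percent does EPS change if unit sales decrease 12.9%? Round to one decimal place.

Contribution at this volume is 101,680 × €31.53 = €3,205,970.40.
Operating income = contribution − fixed costs = €3,205,970.40 − €1,003,000 = €2,202,970.40.
Interest = €679,179.00, so EBIT − I = €1,523,791.40.
Degree of combined leverage = contribution ÷ (EBIT − I) = €3,205,970.40 ÷ €1,523,791.40 = 2.1039.
EPS therefore changes by 2.1039 × (-12.9%) = -27.1%.

-27.1%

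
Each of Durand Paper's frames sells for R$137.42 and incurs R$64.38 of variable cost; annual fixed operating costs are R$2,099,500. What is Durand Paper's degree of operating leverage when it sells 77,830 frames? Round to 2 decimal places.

At 77,830 units, contribution = 77,830 × R$73.04 = R$5,684,703.20.
Subtracting fixed costs: EBIT = R$5,684,703.20 − R$2,099,500 = R$3,585,203.20.
Degree of operating leverage = R$5,684,703.20 / R$3,585,203.20 = 1.5856.

1.59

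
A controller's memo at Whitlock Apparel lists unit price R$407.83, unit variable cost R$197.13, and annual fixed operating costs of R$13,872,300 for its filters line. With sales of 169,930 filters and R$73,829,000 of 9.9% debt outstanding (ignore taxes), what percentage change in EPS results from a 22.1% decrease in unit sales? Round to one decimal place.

-54.1%

Total contribution margin = 169,930 × R$210.70 = R$35,804,251.00.
Subtracting fixed costs: EBIT = R$35,804,251.00 − R$13,872,300 = R$21,931,951.00.
After interest of R$7,309,071.00, pre-tax earnings = R$14,622,880.00.
DCL = total CM / (EBIT − I) = R$35,804,251.00 / R$14,622,880.00 = 2.4485.
EPS therefore changes by 2.4485 × (-22.1%) = -54.1%.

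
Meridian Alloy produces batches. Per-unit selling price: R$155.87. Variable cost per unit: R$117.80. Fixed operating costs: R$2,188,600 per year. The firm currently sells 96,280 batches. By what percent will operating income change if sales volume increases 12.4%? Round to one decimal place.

Total contribution margin = 96,280 × R$38.07 = R$3,665,379.60.
EBIT = R$3,665,379.60 − R$2,188,600 = R$1,476,779.60.
So DOL = total CM / EBIT = R$3,665,379.60 / R$1,476,779.60 = 2.4820.
%ΔEBIT = DOL × %ΔSales = 2.4820 × +12.4% = +30.8%.

+30.8%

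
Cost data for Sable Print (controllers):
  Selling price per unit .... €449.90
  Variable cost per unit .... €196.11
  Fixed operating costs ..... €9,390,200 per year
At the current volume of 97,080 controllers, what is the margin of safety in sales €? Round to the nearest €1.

€27,030,045

Each unit contributes €449.90 − €196.11 = €253.79. Break-even units = €9,390,200 ÷ €253.79 = 36,999.88; break-even revenue = 36,999.88 × €449.90 = €16,646,246.82.
Current sales = 97,080 × €449.90 = €43,676,292.00.
Margin of safety = €43,676,292.00 − €16,646,246.82 = €27,030,045.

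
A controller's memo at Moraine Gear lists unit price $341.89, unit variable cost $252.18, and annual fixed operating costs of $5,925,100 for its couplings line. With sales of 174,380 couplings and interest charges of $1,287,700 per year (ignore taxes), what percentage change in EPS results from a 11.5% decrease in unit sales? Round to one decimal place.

-21.3%

Total contribution margin = 174,380 × $89.71 = $15,643,629.80.
Subtracting fixed costs: EBIT = $15,643,629.80 − $5,925,100 = $9,718,529.80.
Interest = $1,287,700.00, so EBIT − I = $8,430,829.80.
Degree of combined leverage = contribution ÷ (EBIT − I) = $15,643,629.80 ÷ $8,430,829.80 = 1.8555.
%ΔEPS = DCL × %ΔSales = 1.8555 × -11.5% = -21.3%.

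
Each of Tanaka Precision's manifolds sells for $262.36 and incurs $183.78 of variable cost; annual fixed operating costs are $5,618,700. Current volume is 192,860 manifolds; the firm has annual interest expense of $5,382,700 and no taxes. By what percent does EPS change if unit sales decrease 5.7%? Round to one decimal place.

-20.8%

Contribution at this volume is 192,860 × $78.58 = $15,154,938.80.
Operating income = contribution − fixed costs = $15,154,938.80 − $5,618,700 = $9,536,238.80.
Interest = $5,382,700.00, so EBIT − I = $4,153,538.80.
DCL = total CM / (EBIT − I) = $15,154,938.80 / $4,153,538.80 = 3.6487.
%ΔEPS = DCL × %ΔSales = 3.6487 × -5.7% = -20.8%.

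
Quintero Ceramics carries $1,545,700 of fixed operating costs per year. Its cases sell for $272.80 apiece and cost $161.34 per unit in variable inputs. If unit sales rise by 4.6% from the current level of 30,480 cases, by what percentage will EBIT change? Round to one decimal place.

Total contribution margin = 30,480 × $111.46 = $3,397,300.80.
Subtracting fixed costs: EBIT = $3,397,300.80 − $1,545,700 = $1,851,600.80.
So DOL = total CM / EBIT = $3,397,300.80 / $1,851,600.80 = 1.8348.
%ΔEBIT = DOL × %ΔSales = 1.8348 × +4.6% = +8.4%.

+8.4%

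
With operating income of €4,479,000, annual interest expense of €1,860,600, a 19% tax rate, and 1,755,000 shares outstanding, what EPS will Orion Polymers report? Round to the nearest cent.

Pre-tax income = €4,479,000 − €1,860,600.00 = €2,618,400.00.
After tax at 19%: net income = €2,618,400.00 × 0.81 = €2,120,904.00.
Per share: €2,120,904.00 / 1,755,000 shares = €1.21.

€1.21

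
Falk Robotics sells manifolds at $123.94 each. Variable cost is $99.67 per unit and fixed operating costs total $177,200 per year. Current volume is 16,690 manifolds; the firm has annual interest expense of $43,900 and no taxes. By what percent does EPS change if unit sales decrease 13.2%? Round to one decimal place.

-29.1%

Contribution at this volume is 16,690 × $24.27 = $405,066.30.
Operating income = contribution − fixed costs = $405,066.30 − $177,200 = $227,866.30.
After interest of $43,900.00, pre-tax earnings = $183,966.30.
Degree of combined leverage = contribution ÷ (EBIT − I) = $405,066.30 ÷ $183,966.30 = 2.2019.
%ΔEPS = DCL × %ΔSales = 2.2019 × -13.2% = -29.1%.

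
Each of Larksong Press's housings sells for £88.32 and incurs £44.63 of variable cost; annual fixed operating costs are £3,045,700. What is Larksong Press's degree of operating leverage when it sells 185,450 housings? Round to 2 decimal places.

Contribution at this volume is 185,450 × £43.69 = £8,102,310.50.
Subtracting fixed costs: EBIT = £8,102,310.50 − £3,045,700 = £5,056,610.50.
Degree of operating leverage = £8,102,310.50 / £5,056,610.50 = 1.6023.

1.60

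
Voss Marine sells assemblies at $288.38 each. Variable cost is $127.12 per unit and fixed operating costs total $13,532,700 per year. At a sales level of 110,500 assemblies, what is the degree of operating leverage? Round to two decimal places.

4.16

At 110,500 units, contribution = 110,500 × $161.26 = $17,819,230.00.
Subtracting fixed costs: EBIT = $17,819,230.00 − $13,532,700 = $4,286,530.00.
Degree of operating leverage = $17,819,230.00 / $4,286,530.00 = 4.1570.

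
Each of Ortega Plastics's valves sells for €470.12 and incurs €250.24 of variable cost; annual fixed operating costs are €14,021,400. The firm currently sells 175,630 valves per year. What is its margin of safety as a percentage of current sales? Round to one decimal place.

63.7%

Unit CM = price − variable cost = €470.12 − €250.24 = €219.88. Break-even units = €14,021,400 ÷ €219.88 = 63,768.42; break-even revenue = 63,768.42 × €470.12 = €29,978,809.21.
Actual sales revenue = 175,630 × €470.12 = €82,567,175.60.
Margin of safety = (€82,567,175.60 − €29,978,809.21) ÷ €82,567,175.60 = 63.7%.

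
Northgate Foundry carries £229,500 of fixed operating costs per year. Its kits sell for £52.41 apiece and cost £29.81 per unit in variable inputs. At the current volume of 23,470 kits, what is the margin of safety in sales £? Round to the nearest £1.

Unit CM = price − variable cost = £52.41 − £29.81 = £22.60. Break-even units = £229,500 ÷ £22.60 = 10,154.87; break-even revenue = 10,154.87 × £52.41 = £532,216.59.
Actual sales revenue = 23,470 × £52.41 = £1,230,062.70.
Margin of safety = £1,230,062.70 − £532,216.59 = £697,846.

£697,846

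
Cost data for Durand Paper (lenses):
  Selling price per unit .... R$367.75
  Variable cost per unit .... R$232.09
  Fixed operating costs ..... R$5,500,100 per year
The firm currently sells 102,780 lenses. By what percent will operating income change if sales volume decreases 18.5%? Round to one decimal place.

-30.6%

Contribution at this volume is 102,780 × R$135.66 = R$13,943,134.80.
EBIT = R$13,943,134.80 − R$5,500,100 = R$8,443,034.80.
Degree of operating leverage = R$13,943,134.80 / R$8,443,034.80 = 1.6514.
%ΔEBIT = DOL × %ΔSales = 1.6514 × -18.5% = -30.6%.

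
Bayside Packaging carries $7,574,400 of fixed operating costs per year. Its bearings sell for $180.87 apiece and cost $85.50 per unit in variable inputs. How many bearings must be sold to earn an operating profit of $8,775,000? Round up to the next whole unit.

Unit CM = price − variable cost = $180.87 − $85.50 = $95.37.
Required volume = (fixed costs + target profit) ÷ CM = ($7,574,400 + $8,775,000) ÷ $95.37 = 171,431.27, so 171,432 bearings.

171,432 bearings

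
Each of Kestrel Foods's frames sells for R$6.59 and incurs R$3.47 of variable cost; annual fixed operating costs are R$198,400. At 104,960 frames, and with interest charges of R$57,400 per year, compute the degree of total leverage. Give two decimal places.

4.57

Contribution at this volume is 104,960 × R$3.12 = R$327,475.20.
EBIT = R$327,475.20 − R$198,400 = R$129,075.20. Interest = R$57,400.00.
DOL = R$327,475.20 ÷ R$129,075.20 = 2.5371; DFL = R$129,075.20 ÷ R$71,675.20 = 1.8008.
DCL = DOL × DFL = 2.5371 × 1.8008 = 4.5688.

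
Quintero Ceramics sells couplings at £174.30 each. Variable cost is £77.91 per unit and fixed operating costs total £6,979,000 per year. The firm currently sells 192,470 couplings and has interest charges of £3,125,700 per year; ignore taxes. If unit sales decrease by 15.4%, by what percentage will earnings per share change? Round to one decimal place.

Contribution at this volume is 192,470 × £96.39 = £18,552,183.30.
Subtracting fixed costs: EBIT = £18,552,183.30 − £6,979,000 = £11,573,183.30.
After interest of £3,125,700.00, pre-tax earnings = £8,447,483.30.
Degree of combined leverage = contribution ÷ (EBIT − I) = £18,552,183.30 ÷ £8,447,483.30 = 2.1962.
%ΔEPS = DCL × %ΔSales = 2.1962 × -15.4% = -33.8%.

-33.8%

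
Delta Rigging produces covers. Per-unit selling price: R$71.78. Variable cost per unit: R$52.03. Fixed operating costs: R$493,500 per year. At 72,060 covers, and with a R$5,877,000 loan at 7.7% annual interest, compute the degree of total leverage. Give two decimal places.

At 72,060 units, contribution = 72,060 × R$19.75 = R$1,423,185.00.
EBIT = R$1,423,185.00 − R$493,500 = R$929,685.00. Interest = R$452,529.00.
DOL = R$1,423,185.00 ÷ R$929,685.00 = 1.5308; DFL = R$929,685.00 ÷ R$477,156.00 = 1.9484.
DCL = DOL × DFL = 1.5308 × 1.9484 = 2.9826.

2.98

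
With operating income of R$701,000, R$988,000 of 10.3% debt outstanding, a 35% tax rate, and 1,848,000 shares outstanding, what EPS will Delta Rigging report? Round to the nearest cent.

R$0.21

Pre-tax income = R$701,000 − R$101,764.00 = R$599,236.00.
Net income = R$599,236.00 × (1 − 0.35) = R$389,503.40.
Per share: R$389,503.40 / 1,848,000 shares = R$0.21.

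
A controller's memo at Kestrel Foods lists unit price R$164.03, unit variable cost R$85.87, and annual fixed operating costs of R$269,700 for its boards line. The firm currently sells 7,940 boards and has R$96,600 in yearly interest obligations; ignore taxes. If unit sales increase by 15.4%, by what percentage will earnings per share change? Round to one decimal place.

At 7,940 units, contribution = 7,940 × R$78.16 = R$620,590.40.
Operating income = contribution − fixed costs = R$620,590.40 − R$269,700 = R$350,890.40.
Interest = R$96,600.00, so EBIT − I = R$254,290.40.
DCL = total CM / (EBIT − I) = R$620,590.40 / R$254,290.40 = 2.4405.
%ΔEPS = DCL × %ΔSales = 2.4405 × +15.4% = +37.6%.

+37.6%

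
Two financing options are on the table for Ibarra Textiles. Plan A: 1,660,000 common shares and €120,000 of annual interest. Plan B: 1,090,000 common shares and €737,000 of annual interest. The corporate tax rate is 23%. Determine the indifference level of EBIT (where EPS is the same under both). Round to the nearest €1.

€1,916,877

Set EPS_A = EPS_B: (EBIT − €120,000)(1 − 0.23) ÷ 1,660,000 = (EBIT − €737,000)(1 − 0.23) ÷ 1,090,000.
The (1 − t) factor cancels: (EBIT − 120,000) × 1,090,000 = (EBIT − 737,000) × 1,660,000.
Solving, EBIT = (737,000·1,660,000 − 120,000·1,090,000) / (1,660,000 − 1,090,000) = 1,092,620,000,000 / 570,000 = 1,916,877.19.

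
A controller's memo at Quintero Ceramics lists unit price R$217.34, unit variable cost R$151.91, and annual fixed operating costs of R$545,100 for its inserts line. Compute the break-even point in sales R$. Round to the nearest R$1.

R$1,810,668

CM per unit = R$217.34 − R$151.91 = R$65.43; CM ratio = R$65.43 / R$217.34 = 0.3010.
Break-even revenue = fixed costs × price ÷ CM = R$545,100 × R$217.34 ÷ R$65.43 = R$1,810,668.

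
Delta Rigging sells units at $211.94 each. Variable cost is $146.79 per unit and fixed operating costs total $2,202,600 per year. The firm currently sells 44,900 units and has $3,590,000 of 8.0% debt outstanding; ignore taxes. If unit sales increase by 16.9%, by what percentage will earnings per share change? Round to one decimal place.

Total contribution margin = 44,900 × $65.15 = $2,925,235.00.
Subtracting fixed costs: EBIT = $2,925,235.00 − $2,202,600 = $722,635.00.
After interest of $287,200.00, pre-tax earnings = $435,435.00.
DCL = total CM / (EBIT − I) = $2,925,235.00 / $435,435.00 = 6.7180.
EPS therefore changes by 6.7180 × (+16.9%) = +113.5%.

+113.5%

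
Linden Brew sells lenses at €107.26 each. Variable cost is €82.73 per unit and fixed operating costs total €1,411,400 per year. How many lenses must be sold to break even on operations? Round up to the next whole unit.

57,538 lenses

Each unit contributes €107.26 − €82.73 = €24.53.
Break-even volume = fixed costs ÷ CM per unit = €1,411,400 ÷ €24.53 = 57,537.71, so 57,538 lenses.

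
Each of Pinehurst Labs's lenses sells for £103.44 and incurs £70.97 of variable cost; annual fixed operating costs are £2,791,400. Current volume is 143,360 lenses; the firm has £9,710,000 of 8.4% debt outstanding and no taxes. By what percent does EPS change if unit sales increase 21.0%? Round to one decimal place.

+93.3%

Contribution at this volume is 143,360 × £32.47 = £4,654,899.20.
EBIT = £4,654,899.20 − £2,791,400 = £1,863,499.20.
Interest = £815,640.00, so EBIT − I = £1,047,859.20.
DCL = total CM / (EBIT − I) = £4,654,899.20 / £1,047,859.20 = 4.4423.
%ΔEPS = DCL × %ΔSales = 4.4423 × +21.0% = +93.3%.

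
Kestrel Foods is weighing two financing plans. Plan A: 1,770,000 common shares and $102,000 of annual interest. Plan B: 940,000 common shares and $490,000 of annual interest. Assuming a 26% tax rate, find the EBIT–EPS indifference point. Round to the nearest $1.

$929,422

At indifference, (EBIT − 102,000)(1 − t)/1,770,000 = (EBIT − 490,000)(1 − t)/940,000.
The (1 − t) factor cancels: (EBIT − 102,000) × 940,000 = (EBIT − 490,000) × 1,770,000.
EBIT × (1,770,000 − 940,000) = 490,000 × 1,770,000 − 102,000 × 940,000 = 771,420,000,000, so EBIT = 771,420,000,000 ÷ 830,000 = 929,421.69.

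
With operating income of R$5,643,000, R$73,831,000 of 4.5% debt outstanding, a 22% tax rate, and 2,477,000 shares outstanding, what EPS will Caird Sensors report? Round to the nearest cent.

Pre-tax income = R$5,643,000 − R$3,322,395.00 = R$2,320,605.00.
Net income = R$2,320,605.00 × (1 − 0.22) = R$1,810,071.90.
Per share: R$1,810,071.90 / 2,477,000 shares = R$0.73.

R$0.73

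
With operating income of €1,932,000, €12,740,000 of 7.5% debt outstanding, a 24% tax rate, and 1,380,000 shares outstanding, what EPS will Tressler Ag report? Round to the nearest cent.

€0.54

Interest = €955,500.00, so EBT = €1,932,000 − €955,500.00 = €976,500.00.
After tax at 24%: net income = €976,500.00 × 0.76 = €742,140.00.
EPS = €742,140.00 ÷ 1,380,000 = €0.54.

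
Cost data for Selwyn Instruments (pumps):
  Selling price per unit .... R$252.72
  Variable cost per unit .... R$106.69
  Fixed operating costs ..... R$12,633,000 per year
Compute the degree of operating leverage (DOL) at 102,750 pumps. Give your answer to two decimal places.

At 102,750 units, contribution = 102,750 × R$146.03 = R$15,004,582.50.
Subtracting fixed costs: EBIT = R$15,004,582.50 − R$12,633,000 = R$2,371,582.50.
So DOL = total CM / EBIT = R$15,004,582.50 / R$2,371,582.50 = 6.3268.

6.33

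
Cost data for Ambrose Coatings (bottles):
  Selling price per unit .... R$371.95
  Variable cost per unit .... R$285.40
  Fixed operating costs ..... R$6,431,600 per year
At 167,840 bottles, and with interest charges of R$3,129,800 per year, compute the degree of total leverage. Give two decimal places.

2.93

Total contribution margin = 167,840 × R$86.55 = R$14,526,552.00.
Subtracting fixed costs: EBIT = R$14,526,552.00 − R$6,431,600 = R$8,094,952.00. Interest = R$3,129,800.00.
DOL = R$14,526,552.00 ÷ R$8,094,952.00 = 1.7945; DFL = R$8,094,952.00 ÷ R$4,965,152.00 = 1.6304.
Combined leverage = 1.7945 × 1.6304 = 2.9258.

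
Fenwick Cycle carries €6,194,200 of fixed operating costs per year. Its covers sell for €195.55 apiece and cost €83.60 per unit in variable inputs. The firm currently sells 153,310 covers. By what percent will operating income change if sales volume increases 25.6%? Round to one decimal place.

Contribution at this volume is 153,310 × €111.95 = €17,163,054.50.
Subtracting fixed costs: EBIT = €17,163,054.50 − €6,194,200 = €10,968,854.50.
Degree of operating leverage = €17,163,054.50 / €10,968,854.50 = 1.5647.
So EBIT moves 1.5647 × (+25.6%) = +40.1%.

+40.1%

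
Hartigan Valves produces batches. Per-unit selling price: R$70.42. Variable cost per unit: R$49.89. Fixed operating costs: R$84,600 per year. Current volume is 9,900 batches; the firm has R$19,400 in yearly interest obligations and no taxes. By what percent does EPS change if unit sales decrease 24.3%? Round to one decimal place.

-49.8%

Contribution at this volume is 9,900 × R$20.53 = R$203,247.00.
Subtracting fixed costs: EBIT = R$203,247.00 − R$84,600 = R$118,647.00.
After interest of R$19,400.00, pre-tax earnings = R$99,247.00.
DCL = total CM / (EBIT − I) = R$203,247.00 / R$99,247.00 = 2.0479.
%ΔEPS = DCL × %ΔSales = 2.0479 × -24.3% = -49.8%.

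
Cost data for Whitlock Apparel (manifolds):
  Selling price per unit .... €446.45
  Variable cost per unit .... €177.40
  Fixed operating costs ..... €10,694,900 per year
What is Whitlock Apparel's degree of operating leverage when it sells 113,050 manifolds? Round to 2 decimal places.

At 113,050 units, contribution = 113,050 × €269.05 = €30,416,102.50.
EBIT = €30,416,102.50 − €10,694,900 = €19,721,202.50.
So DOL = total CM / EBIT = €30,416,102.50 / €19,721,202.50 = 1.5423.

1.54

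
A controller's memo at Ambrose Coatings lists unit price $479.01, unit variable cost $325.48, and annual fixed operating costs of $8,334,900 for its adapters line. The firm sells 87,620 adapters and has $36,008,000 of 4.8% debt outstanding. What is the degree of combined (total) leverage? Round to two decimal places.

3.97

Contribution at this volume is 87,620 × $153.53 = $13,452,298.60.
Operating income = contribution − fixed costs = $13,452,298.60 − $8,334,900 = $5,117,398.60. Interest = $1,728,384.00, so EBIT − I = $3,389,014.60.
DCL = contribution ÷ (EBIT − I) = $13,452,298.60 ÷ $3,389,014.60 = 3.9694.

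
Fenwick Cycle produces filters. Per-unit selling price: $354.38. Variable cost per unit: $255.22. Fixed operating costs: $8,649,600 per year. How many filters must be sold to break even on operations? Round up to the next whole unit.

Contribution margin per unit = $354.38 − $255.22 = $99.16.
Units to break even: $8,649,600 ÷ $99.16 = 87,228.72, rounded up to 87,229.

87,229 filters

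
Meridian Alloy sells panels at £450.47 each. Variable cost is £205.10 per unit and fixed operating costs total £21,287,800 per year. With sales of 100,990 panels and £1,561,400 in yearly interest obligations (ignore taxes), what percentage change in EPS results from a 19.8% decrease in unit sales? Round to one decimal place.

At 100,990 units, contribution = 100,990 × £245.37 = £24,779,916.30.
EBIT = £24,779,916.30 − £21,287,800 = £3,492,116.30.
After interest of £1,561,400.00, pre-tax earnings = £1,930,716.30.
Degree of combined leverage = contribution ÷ (EBIT − I) = £24,779,916.30 ÷ £1,930,716.30 = 12.8346.
%ΔEPS = DCL × %ΔSales = 12.8346 × -19.8% = -254.1%.

-254.1%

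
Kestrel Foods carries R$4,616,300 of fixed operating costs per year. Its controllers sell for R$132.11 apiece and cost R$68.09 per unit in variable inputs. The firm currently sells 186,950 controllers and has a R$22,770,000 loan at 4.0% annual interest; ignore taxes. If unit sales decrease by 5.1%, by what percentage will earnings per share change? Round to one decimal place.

-9.5%

Total contribution margin = 186,950 × R$64.02 = R$11,968,539.00.
Operating income = contribution − fixed costs = R$11,968,539.00 − R$4,616,300 = R$7,352,239.00.
After interest of R$910,800.00, pre-tax earnings = R$6,441,439.00.
Degree of combined leverage = contribution ÷ (EBIT − I) = R$11,968,539.00 ÷ R$6,441,439.00 = 1.8581.
EPS therefore changes by 1.8581 × (-5.1%) = -9.5%.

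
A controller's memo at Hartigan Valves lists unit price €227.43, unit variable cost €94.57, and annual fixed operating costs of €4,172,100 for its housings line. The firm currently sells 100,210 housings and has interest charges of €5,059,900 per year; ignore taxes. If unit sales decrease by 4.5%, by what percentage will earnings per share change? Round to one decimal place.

-14.7%

At 100,210 units, contribution = 100,210 × €132.86 = €13,313,900.60.
EBIT = €13,313,900.60 − €4,172,100 = €9,141,800.60.
Interest = €5,059,900.00, so EBIT − I = €4,081,900.60.
DCL = total CM / (EBIT − I) = €13,313,900.60 / €4,081,900.60 = 3.2617.
%ΔEPS = DCL × %ΔSales = 3.2617 × -4.5% = -14.7%.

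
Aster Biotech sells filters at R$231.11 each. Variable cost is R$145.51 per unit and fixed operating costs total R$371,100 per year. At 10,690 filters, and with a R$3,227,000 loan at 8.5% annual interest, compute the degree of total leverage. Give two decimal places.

3.39

Total contribution margin = 10,690 × R$85.60 = R$915,064.00.
Operating income = contribution − fixed costs = R$915,064.00 − R$371,100 = R$543,964.00. Interest = R$274,295.00, so EBIT − I = R$269,669.00.
DCL = contribution ÷ (EBIT − I) = R$915,064.00 ÷ R$269,669.00 = 3.3933.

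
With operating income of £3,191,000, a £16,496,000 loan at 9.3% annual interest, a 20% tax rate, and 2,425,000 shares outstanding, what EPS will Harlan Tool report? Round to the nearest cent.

Pre-tax income = £3,191,000 − £1,534,128.00 = £1,656,872.00.
Net income = £1,656,872.00 × (1 − 0.20) = £1,325,497.60.
EPS = £1,325,497.60 ÷ 2,425,000 = £0.55.

£0.55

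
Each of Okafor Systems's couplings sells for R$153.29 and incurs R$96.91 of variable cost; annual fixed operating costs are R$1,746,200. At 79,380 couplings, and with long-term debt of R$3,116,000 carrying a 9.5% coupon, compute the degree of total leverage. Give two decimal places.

1.84

Total contribution margin = 79,380 × R$56.38 = R$4,475,444.40.
Operating income = contribution − fixed costs = R$4,475,444.40 − R$1,746,200 = R$2,729,244.40. Interest = R$296,020.00.
DOL = R$4,475,444.40 ÷ R$2,729,244.40 = 1.6398; DFL = R$2,729,244.40 ÷ R$2,433,224.40 = 1.1217.
DCL = DOL × DFL = 1.6398 × 1.1217 = 1.8394.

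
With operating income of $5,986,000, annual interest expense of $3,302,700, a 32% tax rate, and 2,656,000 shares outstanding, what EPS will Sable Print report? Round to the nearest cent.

Pre-tax income = $5,986,000 − $3,302,700.00 = $2,683,300.00.
After tax at 32%: net income = $2,683,300.00 × 0.68 = $1,824,644.00.
EPS = $1,824,644.00 ÷ 2,656,000 = $0.69.

$0.69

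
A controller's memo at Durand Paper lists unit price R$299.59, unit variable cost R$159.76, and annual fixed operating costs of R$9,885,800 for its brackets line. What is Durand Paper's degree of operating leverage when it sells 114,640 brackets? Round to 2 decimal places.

Total contribution margin = 114,640 × R$139.83 = R$16,030,111.20.
Operating income = contribution − fixed costs = R$16,030,111.20 − R$9,885,800 = R$6,144,311.20.
Degree of operating leverage = R$16,030,111.20 / R$6,144,311.20 = 2.6089.

2.61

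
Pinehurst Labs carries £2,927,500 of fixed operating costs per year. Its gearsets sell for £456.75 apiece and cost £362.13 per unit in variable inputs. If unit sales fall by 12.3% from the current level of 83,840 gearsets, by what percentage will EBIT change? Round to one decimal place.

-19.5%

Total contribution margin = 83,840 × £94.62 = £7,932,940.80.
Subtracting fixed costs: EBIT = £7,932,940.80 − £2,927,500 = £5,005,440.80.
Degree of operating leverage = £7,932,940.80 / £5,005,440.80 = 1.5849.
%ΔEBIT = DOL × %ΔSales = 1.5849 × -12.3% = -19.5%.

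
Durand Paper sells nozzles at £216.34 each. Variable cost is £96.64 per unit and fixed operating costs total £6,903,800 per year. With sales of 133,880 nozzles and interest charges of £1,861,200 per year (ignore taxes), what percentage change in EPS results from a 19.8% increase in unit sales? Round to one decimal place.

Total contribution margin = 133,880 × £119.70 = £16,025,436.00.
EBIT = £16,025,436.00 − £6,903,800 = £9,121,636.00.
After interest of £1,861,200.00, pre-tax earnings = £7,260,436.00.
DCL = total CM / (EBIT − I) = £16,025,436.00 / £7,260,436.00 = 2.2072.
%ΔEPS = DCL × %ΔSales = 2.2072 × +19.8% = +43.7%.

+43.7%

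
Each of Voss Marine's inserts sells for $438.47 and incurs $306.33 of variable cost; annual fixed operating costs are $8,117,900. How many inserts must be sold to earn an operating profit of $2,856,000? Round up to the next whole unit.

83,048 inserts

Contribution margin per unit = $438.47 − $306.33 = $132.14.
Units = (FC + target) / CM = ($8,117,900 + $2,856,000) / $132.14 = 83,047.53, so 83,048 inserts.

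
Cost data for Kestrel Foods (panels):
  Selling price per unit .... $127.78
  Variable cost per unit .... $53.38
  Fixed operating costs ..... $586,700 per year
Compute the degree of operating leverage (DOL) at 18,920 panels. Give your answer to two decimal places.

1.71

Contribution at this volume is 18,920 × $74.40 = $1,407,648.00.
EBIT = $1,407,648.00 − $586,700 = $820,948.00.
So DOL = total CM / EBIT = $1,407,648.00 / $820,948.00 = 1.7147.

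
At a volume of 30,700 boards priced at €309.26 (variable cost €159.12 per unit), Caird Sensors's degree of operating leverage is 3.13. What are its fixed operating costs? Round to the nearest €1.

€3,136,679

Contribution at this volume is 30,700 × €150.14 = €4,609,298.00.
Since DOL = CM ÷ EBIT, EBIT = €4,609,298.00 ÷ 3.13 = €1,472,619.17.
Fixed costs = CM − EBIT = €4,609,298.00 − €1,472,619.17 = €3,136,679.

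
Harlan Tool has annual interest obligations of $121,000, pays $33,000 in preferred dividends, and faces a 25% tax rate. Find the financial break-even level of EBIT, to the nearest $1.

Preferred dividends are paid after tax, so their pre-tax equivalent is $33,000 ÷ (1 − 0.25) = $44,000.00.
Financial break-even EBIT = interest + D_p ÷ (1 − t) = $121,000 + $44,000.00 = $165,000.00.

$165,000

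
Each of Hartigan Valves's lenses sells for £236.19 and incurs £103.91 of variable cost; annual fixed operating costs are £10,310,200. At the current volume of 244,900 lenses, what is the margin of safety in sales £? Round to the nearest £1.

£39,433,752

Each unit contributes £236.19 − £103.91 = £132.28. Break-even units = £10,310,200 ÷ £132.28 = 77,942.24; break-even revenue = 77,942.24 × £236.19 = £18,409,178.55.
Actual sales revenue = 244,900 × £236.19 = £57,842,931.00.
Margin of safety = £57,842,931.00 − £18,409,178.55 = £39,433,752.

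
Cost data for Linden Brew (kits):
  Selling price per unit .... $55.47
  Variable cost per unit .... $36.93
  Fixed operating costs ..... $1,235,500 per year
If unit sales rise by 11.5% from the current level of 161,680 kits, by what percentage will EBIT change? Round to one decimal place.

+19.6%

Contribution at this volume is 161,680 × $18.54 = $2,997,547.20.
EBIT = $2,997,547.20 − $1,235,500 = $1,762,047.20.
DOL = contribution ÷ EBIT = $2,997,547.20 ÷ $1,762,047.20 = 1.7012.
So EBIT moves 1.7012 × (+11.5%) = +19.6%.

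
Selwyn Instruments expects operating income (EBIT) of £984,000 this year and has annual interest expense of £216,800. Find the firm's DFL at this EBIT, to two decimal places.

1.28

Interest = £216,800.00.
DFL = EBIT ÷ (EBIT − I) = £984,000 ÷ (£984,000 − £216,800.00) = £984,000 ÷ £767,200.00 = 1.2826.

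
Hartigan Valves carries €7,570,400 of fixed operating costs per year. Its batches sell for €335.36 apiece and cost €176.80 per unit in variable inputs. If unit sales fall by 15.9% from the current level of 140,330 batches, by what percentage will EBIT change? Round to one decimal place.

-24.1%

Total contribution margin = 140,330 × €158.56 = €22,250,724.80.
Subtracting fixed costs: EBIT = €22,250,724.80 − €7,570,400 = €14,680,324.80.
DOL = contribution ÷ EBIT = €22,250,724.80 ÷ €14,680,324.80 = 1.5157.
Operating income changes by 1.5157 × -15.9% = -24.1%.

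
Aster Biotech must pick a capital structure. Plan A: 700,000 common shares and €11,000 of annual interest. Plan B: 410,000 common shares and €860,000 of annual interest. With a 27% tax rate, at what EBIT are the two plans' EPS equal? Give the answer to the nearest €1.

Set EPS_A = EPS_B: (EBIT − €11,000)(1 − 0.27) ÷ 700,000 = (EBIT − €860,000)(1 − 0.27) ÷ 410,000.
The (1 − t) factor cancels: (EBIT − 11,000) × 410,000 = (EBIT − 860,000) × 700,000.
Solving, EBIT = (860,000·700,000 − 11,000·410,000) / (700,000 − 410,000) = 597,490,000,000 / 290,000 = 2,060,310.34.

€2,060,310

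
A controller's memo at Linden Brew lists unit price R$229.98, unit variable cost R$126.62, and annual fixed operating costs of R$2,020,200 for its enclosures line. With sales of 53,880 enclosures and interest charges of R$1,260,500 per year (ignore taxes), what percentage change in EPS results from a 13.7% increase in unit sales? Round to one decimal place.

Total contribution margin = 53,880 × R$103.36 = R$5,569,036.80.
Subtracting fixed costs: EBIT = R$5,569,036.80 − R$2,020,200 = R$3,548,836.80.
After interest of R$1,260,500.00, pre-tax earnings = R$2,288,336.80.
DCL = total CM / (EBIT − I) = R$5,569,036.80 / R$2,288,336.80 = 2.4337.
%ΔEPS = DCL × %ΔSales = 2.4337 × +13.7% = +33.3%.

+33.3%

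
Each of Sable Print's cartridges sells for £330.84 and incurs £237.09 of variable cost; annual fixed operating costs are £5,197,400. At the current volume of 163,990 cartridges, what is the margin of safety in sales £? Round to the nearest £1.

£35,913,035

Contribution margin per unit = £330.84 − £237.09 = £93.75. Break-even units = £5,197,400 ÷ £93.75 = 55,438.93; break-even revenue = 55,438.93 × £330.84 = £18,341,416.70.
Actual sales revenue = 163,990 × £330.84 = £54,254,451.60.
Margin of safety = £54,254,451.60 − £18,341,416.70 = £35,913,035.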